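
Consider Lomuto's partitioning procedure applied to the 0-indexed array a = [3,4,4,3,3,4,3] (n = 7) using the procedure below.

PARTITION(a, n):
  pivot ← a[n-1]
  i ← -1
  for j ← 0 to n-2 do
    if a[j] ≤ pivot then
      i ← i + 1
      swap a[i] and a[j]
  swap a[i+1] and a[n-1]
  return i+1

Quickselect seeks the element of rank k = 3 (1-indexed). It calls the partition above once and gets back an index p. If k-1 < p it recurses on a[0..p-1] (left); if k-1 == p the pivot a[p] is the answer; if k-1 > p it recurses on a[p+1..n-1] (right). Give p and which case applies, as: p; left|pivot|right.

pivot=3, i=-1
j=0: 3≤3, i=0, swap(0,0) ⇒ [3,4,4,3,3,4,3]
j=1: 4>3, skip
j=2: 4>3, skip
j=3: 3≤3, i=1, swap(1,3) ⇒ [3,3,4,4,3,4,3]
j=4: 3≤3, i=2, swap(2,4) ⇒ [3,3,3,4,4,4,3]
j=5: 4>3, skip
swap(3,6) ⇒ [3,3,3,3,4,4,4]; return 3
p = 3; k-1 = 2 < 3 ⇒ left

3; left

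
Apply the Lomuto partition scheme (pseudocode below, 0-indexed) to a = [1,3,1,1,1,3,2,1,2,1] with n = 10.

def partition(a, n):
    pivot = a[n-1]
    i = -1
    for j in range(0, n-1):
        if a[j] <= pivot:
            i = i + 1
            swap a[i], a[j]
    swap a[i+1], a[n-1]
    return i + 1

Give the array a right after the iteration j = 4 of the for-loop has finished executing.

pivot = a[9] = 1; i = -1
j=0: a[0]=1 ≤ 1 → i=0, swap a[0],a[0] (no change) → [1,3,1,1,1,3,2,1,2,1]
j=1: a[1]=3 > 1 → no swap
j=2: a[2]=1 ≤ 1 → i=1, swap a[1],a[2] → [1,1,3,1,1,3,2,1,2,1]
j=3: a[3]=1 ≤ 1 → i=2, swap a[2],a[3] → [1,1,1,3,1,3,2,1,2,1]
j=4: a[4]=1 ≤ 1 → i=3, swap a[3],a[4] → [1,1,1,1,3,3,2,1,2,1]
(after j=4) a = [1,1,1,1,3,3,2,1,2,1]

[1,1,1,1,3,3,2,1,2,1]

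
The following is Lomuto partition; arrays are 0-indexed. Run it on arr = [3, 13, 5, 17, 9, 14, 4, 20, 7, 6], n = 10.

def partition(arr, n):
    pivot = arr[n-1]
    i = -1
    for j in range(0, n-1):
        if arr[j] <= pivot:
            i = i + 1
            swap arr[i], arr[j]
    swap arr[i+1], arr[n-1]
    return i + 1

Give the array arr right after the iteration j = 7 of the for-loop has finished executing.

pivot=6, i=-1
j=0: 3≤6, i=0, swap(0,0) ⇒ [3, 13, 5, 17, 9, 14, 4, 20, 7, 6]
j=1: 13>6, skip
j=2: 5≤6, i=1, swap(1,2) ⇒ [3, 5, 13, 17, 9, 14, 4, 20, 7, 6]
j=3: 17>6, skip
j=4: 9>6, skip
j=5: 14>6, skip
j=6: 4≤6, i=2, swap(2,6) ⇒ [3, 5, 4, 17, 9, 14, 13, 20, 7, 6]
j=7: 20>6, skip
(after j=7) arr = [3, 5, 4, 17, 9, 14, 13, 20, 7, 6]

[3, 5, 4, 17, 9, 14, 13, 20, 7, 6]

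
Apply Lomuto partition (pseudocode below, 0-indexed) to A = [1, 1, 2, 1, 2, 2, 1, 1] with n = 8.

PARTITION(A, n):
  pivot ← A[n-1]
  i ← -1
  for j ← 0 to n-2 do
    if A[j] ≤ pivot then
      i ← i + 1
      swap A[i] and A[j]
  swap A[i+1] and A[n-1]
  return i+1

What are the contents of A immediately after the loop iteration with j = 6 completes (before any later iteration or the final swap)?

pivot=1, i=-1
j=0: 1≤1, i=0, swap(0,0) ⇒ [1, 1, 2, 1, 2, 2, 1, 1]
j=1: 1≤1, i=1, swap(1,1) ⇒ [1, 1, 2, 1, 2, 2, 1, 1]
j=2: 2>1, skip
j=3: 1≤1, i=2, swap(2,3) ⇒ [1, 1, 1, 2, 2, 2, 1, 1]
j=4: 2>1, skip
j=5: 2>1, skip
j=6: 1≤1, i=3, swap(3,6) ⇒ [1, 1, 1, 1, 2, 2, 2, 1]
(after j=6) A = [1, 1, 1, 1, 2, 2, 2, 1]

[1, 1, 1, 1, 2, 2, 2, 1]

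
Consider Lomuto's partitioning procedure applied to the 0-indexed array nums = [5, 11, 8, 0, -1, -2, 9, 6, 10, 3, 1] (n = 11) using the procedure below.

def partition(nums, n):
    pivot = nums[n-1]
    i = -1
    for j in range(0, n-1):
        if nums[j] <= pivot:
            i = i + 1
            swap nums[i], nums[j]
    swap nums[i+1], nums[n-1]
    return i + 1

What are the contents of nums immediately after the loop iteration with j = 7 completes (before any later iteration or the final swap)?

pivot=1, i=-1
j=0: 5>1, skip
j=1: 11>1, skip
j=2: 8>1, skip
j=3: 0≤1, i=0, swap(0,3) ⇒ [0, 11, 8, 5, -1, -2, 9, 6, 10, 3, 1]
j=4: -1≤1, i=1, swap(1,4) ⇒ [0, -1, 8, 5, 11, -2, 9, 6, 10, 3, 1]
j=5: -2≤1, i=2, swap(2,5) ⇒ [0, -1, -2, 5, 11, 8, 9, 6, 10, 3, 1]
j=6: 9>1, skip
j=7: 6>1, skip
(after j=7) nums = [0, -1, -2, 5, 11, 8, 9, 6, 10, 3, 1]

[0, -1, -2, 5, 11, 8, 9, 6, 10, 3, 1]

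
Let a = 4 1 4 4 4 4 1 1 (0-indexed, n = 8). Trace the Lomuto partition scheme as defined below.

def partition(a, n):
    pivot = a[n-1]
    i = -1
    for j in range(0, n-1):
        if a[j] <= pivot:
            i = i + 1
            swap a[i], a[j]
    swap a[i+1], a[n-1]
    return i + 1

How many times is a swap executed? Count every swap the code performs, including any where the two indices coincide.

3

pivot = a[7] = 1; i = -1
j=0: a[0]=4 > 1 → no swap
j=1: a[1]=1 ≤ 1 → i=0, swap a[0],a[1] → 1 4 4 4 4 4 1 1
j=2: a[2]=4 > 1 → no swap
j=3: a[3]=4 > 1 → no swap
j=4: a[4]=4 > 1 → no swap
j=5: a[5]=4 > 1 → no swap
j=6: a[6]=1 ≤ 1 → i=1, swap a[1],a[6] → 1 1 4 4 4 4 4 1
final swap a[2],a[7] → 1 1 1 4 4 4 4 4; return 2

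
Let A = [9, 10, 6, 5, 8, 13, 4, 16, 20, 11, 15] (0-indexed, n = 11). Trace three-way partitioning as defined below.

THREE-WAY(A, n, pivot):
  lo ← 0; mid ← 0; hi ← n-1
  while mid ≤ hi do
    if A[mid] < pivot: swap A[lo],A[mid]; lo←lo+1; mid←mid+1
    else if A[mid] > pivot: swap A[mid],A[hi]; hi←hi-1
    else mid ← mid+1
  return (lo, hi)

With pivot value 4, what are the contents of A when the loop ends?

[4, 6, 5, 8, 13, 10, 16, 20, 11, 15, 9]

pivot = 4; lo=0, mid=0, hi=10
A[mid]=9>4: swap A[0],A[10]; hi=9 → [15, 10, 6, 5, 8, 13, 4, 16, 20, 11, 9]
A[mid]=15>4: swap A[0],A[9]; hi=8 → [11, 10, 6, 5, 8, 13, 4, 16, 20, 15, 9]
A[mid]=11>4: swap A[0],A[8]; hi=7 → [20, 10, 6, 5, 8, 13, 4, 16, 11, 15, 9]
A[mid]=20>4: swap A[0],A[7]; hi=6 → [16, 10, 6, 5, 8, 13, 4, 20, 11, 15, 9]
A[mid]=16>4: swap A[0],A[6]; hi=5 → [4, 10, 6, 5, 8, 13, 16, 20, 11, 15, 9]
A[mid]=4=4: mid=1
A[mid]=10>4: swap A[1],A[5]; hi=4 → [4, 13, 6, 5, 8, 10, 16, 20, 11, 15, 9]
A[mid]=13>4: swap A[1],A[4]; hi=3 → [4, 8, 6, 5, 13, 10, 16, 20, 11, 15, 9]
A[mid]=8>4: swap A[1],A[3]; hi=2 → [4, 5, 6, 8, 13, 10, 16, 20, 11, 15, 9]
A[mid]=5>4: swap A[1],A[2]; hi=1 → [4, 6, 5, 8, 13, 10, 16, 20, 11, 15, 9]
A[mid]=6>4: swap A[1],A[1]; hi=0 → [4, 6, 5, 8, 13, 10, 16, 20, 11, 15, 9]
end: lo=0, hi=0; A = [4, 6, 5, 8, 13, 10, 16, 20, 11, 15, 9]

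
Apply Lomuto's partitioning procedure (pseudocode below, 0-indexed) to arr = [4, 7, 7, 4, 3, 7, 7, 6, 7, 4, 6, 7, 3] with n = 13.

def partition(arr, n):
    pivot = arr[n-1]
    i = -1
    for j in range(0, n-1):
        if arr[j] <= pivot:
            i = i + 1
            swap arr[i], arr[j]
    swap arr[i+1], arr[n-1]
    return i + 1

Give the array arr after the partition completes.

pivot=3, i=-1
j=0: 4>3, skip
j=1: 7>3, skip
j=2: 7>3, skip
j=3: 4>3, skip
j=4: 3≤3, i=0, swap(0,4) ⇒ [3, 7, 7, 4, 4, 7, 7, 6, 7, 4, 6, 7, 3]
j=5: 7>3, skip
j=6: 7>3, skip
j=7: 6>3, skip
j=8: 7>3, skip
j=9: 4>3, skip
j=10: 6>3, skip
j=11: 7>3, skip
swap(1,12) ⇒ [3, 3, 7, 4, 4, 7, 7, 6, 7, 4, 6, 7, 7]; return 1

[3, 3, 7, 4, 4, 7, 7, 6, 7, 4, 6, 7, 7]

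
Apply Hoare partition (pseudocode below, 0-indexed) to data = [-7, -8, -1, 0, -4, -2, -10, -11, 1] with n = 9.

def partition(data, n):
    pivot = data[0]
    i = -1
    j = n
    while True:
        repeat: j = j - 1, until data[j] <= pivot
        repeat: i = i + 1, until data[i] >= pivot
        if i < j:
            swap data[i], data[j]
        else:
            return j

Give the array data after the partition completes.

pivot=-7
j stops at 7 (-11), i stops at 0 (-7); swap ⇒ [-11, -8, -1, 0, -4, -2, -10, -7, 1]
j stops at 6 (-10), i stops at 2 (-1); swap ⇒ [-11, -8, -10, 0, -4, -2, -1, -7, 1]
j stops at 2, i stops at 3; i≥j ⇒ return 2. data=[-11, -8, -10, 0, -4, -2, -1, -7, 1]

[-11, -8, -10, 0, -4, -2, -1, -7, 1]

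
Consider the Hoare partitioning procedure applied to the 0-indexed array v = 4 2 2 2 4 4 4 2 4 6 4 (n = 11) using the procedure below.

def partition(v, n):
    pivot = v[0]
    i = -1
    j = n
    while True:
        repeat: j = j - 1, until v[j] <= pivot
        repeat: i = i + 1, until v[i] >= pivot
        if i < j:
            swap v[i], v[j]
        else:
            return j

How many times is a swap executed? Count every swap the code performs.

pivot=4
j stops at 10 (4), i stops at 0 (4); swap ⇒ 4 2 2 2 4 4 4 2 4 6 4
j stops at 8 (4), i stops at 4 (4); swap ⇒ 4 2 2 2 4 4 4 2 4 6 4
j stops at 7 (2), i stops at 5 (4); swap ⇒ 4 2 2 2 4 2 4 4 4 6 4
j stops at 6, i stops at 6; i≥j ⇒ return 6. v=4 2 2 2 4 2 4 4 4 6 4

3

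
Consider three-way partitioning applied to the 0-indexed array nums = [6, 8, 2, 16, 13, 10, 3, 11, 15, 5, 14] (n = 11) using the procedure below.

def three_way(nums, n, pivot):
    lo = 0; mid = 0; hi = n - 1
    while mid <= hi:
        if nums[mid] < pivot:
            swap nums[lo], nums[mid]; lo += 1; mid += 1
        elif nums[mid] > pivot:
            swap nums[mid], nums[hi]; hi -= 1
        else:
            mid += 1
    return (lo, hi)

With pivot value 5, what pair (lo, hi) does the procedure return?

pivot = 5; lo=0, mid=0, hi=10
nums[mid]=6>5: swap nums[0],nums[10]; hi=9 → [14, 8, 2, 16, 13, 10, 3, 11, 15, 5, 6]
nums[mid]=14>5: swap nums[0],nums[9]; hi=8 → [5, 8, 2, 16, 13, 10, 3, 11, 15, 14, 6]
nums[mid]=5=5: mid=1
nums[mid]=8>5: swap nums[1],nums[8]; hi=7 → [5, 15, 2, 16, 13, 10, 3, 11, 8, 14, 6]
nums[mid]=15>5: swap nums[1],nums[7]; hi=6 → [5, 11, 2, 16, 13, 10, 3, 15, 8, 14, 6]
nums[mid]=11>5: swap nums[1],nums[6]; hi=5 → [5, 3, 2, 16, 13, 10, 11, 15, 8, 14, 6]
nums[mid]=3<5: swap nums[0],nums[1]; lo=1,mid=2 → [3, 5, 2, 16, 13, 10, 11, 15, 8, 14, 6]
nums[mid]=2<5: swap nums[1],nums[2]; lo=2,mid=3 → [3, 2, 5, 16, 13, 10, 11, 15, 8, 14, 6]
nums[mid]=16>5: swap nums[3],nums[5]; hi=4 → [3, 2, 5, 10, 13, 16, 11, 15, 8, 14, 6]
nums[mid]=10>5: swap nums[3],nums[4]; hi=3 → [3, 2, 5, 13, 10, 16, 11, 15, 8, 14, 6]
nums[mid]=13>5: swap nums[3],nums[3]; hi=2 → [3, 2, 5, 13, 10, 16, 11, 15, 8, 14, 6]
end: lo=2, hi=2; nums = [3, 2, 5, 13, 10, 16, 11, 15, 8, 14, 6]

(2, 2)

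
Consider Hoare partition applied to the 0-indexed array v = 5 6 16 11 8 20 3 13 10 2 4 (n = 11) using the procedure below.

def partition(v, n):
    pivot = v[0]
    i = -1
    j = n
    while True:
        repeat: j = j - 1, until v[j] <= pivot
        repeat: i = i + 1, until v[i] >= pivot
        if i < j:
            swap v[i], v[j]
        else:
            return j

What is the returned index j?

2

pivot=5
j stops at 10 (4), i stops at 0 (5); swap ⇒ 4 6 16 11 8 20 3 13 10 2 5
j stops at 9 (2), i stops at 1 (6); swap ⇒ 4 2 16 11 8 20 3 13 10 6 5
j stops at 6 (3), i stops at 2 (16); swap ⇒ 4 2 3 11 8 20 16 13 10 6 5
j stops at 2, i stops at 3; i≥j ⇒ return 2. v=4 2 3 11 8 20 16 13 10 6 5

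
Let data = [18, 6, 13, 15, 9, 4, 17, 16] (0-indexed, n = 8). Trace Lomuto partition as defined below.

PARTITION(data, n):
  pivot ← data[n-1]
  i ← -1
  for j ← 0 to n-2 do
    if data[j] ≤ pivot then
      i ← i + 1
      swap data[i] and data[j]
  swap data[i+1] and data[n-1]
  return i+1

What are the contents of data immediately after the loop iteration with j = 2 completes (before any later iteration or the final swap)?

[6, 13, 18, 15, 9, 4, 17, 16]

pivot = data[7] = 16; i = -1
j=0: data[0]=18 > 16 → no swap
j=1: data[1]=6 ≤ 16 → i=0, swap data[0],data[1] → [6, 18, 13, 15, 9, 4, 17, 16]
j=2: data[2]=13 ≤ 16 → i=1, swap data[1],data[2] → [6, 13, 18, 15, 9, 4, 17, 16]
(after j=2) data = [6, 13, 18, 15, 9, 4, 17, 16]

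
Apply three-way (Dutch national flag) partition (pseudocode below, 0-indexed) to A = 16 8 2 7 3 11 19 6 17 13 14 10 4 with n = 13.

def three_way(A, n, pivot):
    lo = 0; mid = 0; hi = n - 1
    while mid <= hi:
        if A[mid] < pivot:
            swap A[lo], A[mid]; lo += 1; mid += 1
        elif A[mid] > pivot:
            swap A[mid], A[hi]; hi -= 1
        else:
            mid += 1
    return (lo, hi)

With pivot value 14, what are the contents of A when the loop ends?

lo=0 mid=0 hi=12
16>14: swap(0,12), hi=11 ⇒ 4 8 2 7 3 11 19 6 17 13 14 10 16
4<14: swap(0,0), lo=1 mid=1 ⇒ 4 8 2 7 3 11 19 6 17 13 14 10 16
8<14: swap(1,1), lo=2 mid=2 ⇒ 4 8 2 7 3 11 19 6 17 13 14 10 16
2<14: swap(2,2), lo=3 mid=3 ⇒ 4 8 2 7 3 11 19 6 17 13 14 10 16
7<14: swap(3,3), lo=4 mid=4 ⇒ 4 8 2 7 3 11 19 6 17 13 14 10 16
3<14: swap(4,4), lo=5 mid=5 ⇒ 4 8 2 7 3 11 19 6 17 13 14 10 16
11<14: swap(5,5), lo=6 mid=6 ⇒ 4 8 2 7 3 11 19 6 17 13 14 10 16
19>14: swap(6,11), hi=10 ⇒ 4 8 2 7 3 11 10 6 17 13 14 19 16
10<14: swap(6,6), lo=7 mid=7 ⇒ 4 8 2 7 3 11 10 6 17 13 14 19 16
6<14: swap(7,7), lo=8 mid=8 ⇒ 4 8 2 7 3 11 10 6 17 13 14 19 16
17>14: swap(8,10), hi=9 ⇒ 4 8 2 7 3 11 10 6 14 13 17 19 16
14=14: mid=9
13<14: swap(8,9), lo=9 mid=10 ⇒ 4 8 2 7 3 11 10 6 13 14 17 19 16
done. lo=9 hi=9; A=4 8 2 7 3 11 10 6 13 14 17 19 16

4 8 2 7 3 11 10 6 13 14 17 19 16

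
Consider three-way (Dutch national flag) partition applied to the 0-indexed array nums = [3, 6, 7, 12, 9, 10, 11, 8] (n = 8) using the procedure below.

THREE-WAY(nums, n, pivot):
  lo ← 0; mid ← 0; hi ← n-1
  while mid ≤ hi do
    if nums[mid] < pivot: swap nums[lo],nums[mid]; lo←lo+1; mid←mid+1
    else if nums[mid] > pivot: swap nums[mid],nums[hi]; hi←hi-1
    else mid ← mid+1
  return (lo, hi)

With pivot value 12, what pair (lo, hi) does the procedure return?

lo=0 mid=0 hi=7
3<12: swap(0,0), lo=1 mid=1 ⇒ [3, 6, 7, 12, 9, 10, 11, 8]
6<12: swap(1,1), lo=2 mid=2 ⇒ [3, 6, 7, 12, 9, 10, 11, 8]
7<12: swap(2,2), lo=3 mid=3 ⇒ [3, 6, 7, 12, 9, 10, 11, 8]
12=12: mid=4
9<12: swap(3,4), lo=4 mid=5 ⇒ [3, 6, 7, 9, 12, 10, 11, 8]
10<12: swap(4,5), lo=5 mid=6 ⇒ [3, 6, 7, 9, 10, 12, 11, 8]
11<12: swap(5,6), lo=6 mid=7 ⇒ [3, 6, 7, 9, 10, 11, 12, 8]
8<12: swap(6,7), lo=7 mid=8 ⇒ [3, 6, 7, 9, 10, 11, 8, 12]
done. lo=7 hi=7; nums=[3, 6, 7, 9, 10, 11, 8, 12]

(7, 7)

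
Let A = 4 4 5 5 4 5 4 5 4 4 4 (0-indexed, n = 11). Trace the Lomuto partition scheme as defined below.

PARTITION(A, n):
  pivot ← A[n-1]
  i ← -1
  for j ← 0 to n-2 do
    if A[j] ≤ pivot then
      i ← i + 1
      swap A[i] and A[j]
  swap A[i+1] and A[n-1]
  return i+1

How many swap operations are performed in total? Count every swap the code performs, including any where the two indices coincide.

pivot=4, i=-1
j=0: 4≤4, i=0, swap(0,0) ⇒ 4 4 5 5 4 5 4 5 4 4 4
j=1: 4≤4, i=1, swap(1,1) ⇒ 4 4 5 5 4 5 4 5 4 4 4
j=2: 5>4, skip
j=3: 5>4, skip
j=4: 4≤4, i=2, swap(2,4) ⇒ 4 4 4 5 5 5 4 5 4 4 4
j=5: 5>4, skip
j=6: 4≤4, i=3, swap(3,6) ⇒ 4 4 4 4 5 5 5 5 4 4 4
j=7: 5>4, skip
j=8: 4≤4, i=4, swap(4,8) ⇒ 4 4 4 4 4 5 5 5 5 4 4
j=9: 4≤4, i=5, swap(5,9) ⇒ 4 4 4 4 4 4 5 5 5 5 4
swap(6,10) ⇒ 4 4 4 4 4 4 4 5 5 5 5; return 6

7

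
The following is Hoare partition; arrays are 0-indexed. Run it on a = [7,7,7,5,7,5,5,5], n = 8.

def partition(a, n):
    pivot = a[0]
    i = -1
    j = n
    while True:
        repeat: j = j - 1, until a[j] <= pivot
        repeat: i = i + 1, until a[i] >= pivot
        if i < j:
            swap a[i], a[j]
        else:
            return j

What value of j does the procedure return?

4

pivot=7
j stops at 7 (5), i stops at 0 (7); swap ⇒ [5,7,7,5,7,5,5,7]
j stops at 6 (5), i stops at 1 (7); swap ⇒ [5,5,7,5,7,5,7,7]
j stops at 5 (5), i stops at 2 (7); swap ⇒ [5,5,5,5,7,7,7,7]
j stops at 4, i stops at 4; i≥j ⇒ return 4. a=[5,5,5,5,7,7,7,7]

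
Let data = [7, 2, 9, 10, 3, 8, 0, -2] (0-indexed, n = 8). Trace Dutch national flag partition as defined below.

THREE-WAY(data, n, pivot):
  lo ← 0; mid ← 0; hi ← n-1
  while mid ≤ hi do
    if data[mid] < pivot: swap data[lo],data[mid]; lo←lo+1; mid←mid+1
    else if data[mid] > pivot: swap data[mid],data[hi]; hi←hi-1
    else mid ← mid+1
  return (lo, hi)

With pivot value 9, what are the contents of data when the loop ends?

[7, 2, -2, 3, 8, 0, 9, 10]

pivot = 9; lo=0, mid=0, hi=7
data[mid]=7<9: swap data[0],data[0]; lo=1,mid=1 → [7, 2, 9, 10, 3, 8, 0, -2]
data[mid]=2<9: swap data[1],data[1]; lo=2,mid=2 → [7, 2, 9, 10, 3, 8, 0, -2]
data[mid]=9=9: mid=3
data[mid]=10>9: swap data[3],data[7]; hi=6 → [7, 2, 9, -2, 3, 8, 0, 10]
data[mid]=-2<9: swap data[2],data[3]; lo=3,mid=4 → [7, 2, -2, 9, 3, 8, 0, 10]
data[mid]=3<9: swap data[3],data[4]; lo=4,mid=5 → [7, 2, -2, 3, 9, 8, 0, 10]
data[mid]=8<9: swap data[4],data[5]; lo=5,mid=6 → [7, 2, -2, 3, 8, 9, 0, 10]
data[mid]=0<9: swap data[5],data[6]; lo=6,mid=7 → [7, 2, -2, 3, 8, 0, 9, 10]
end: lo=6, hi=6; data = [7, 2, -2, 3, 8, 0, 9, 10]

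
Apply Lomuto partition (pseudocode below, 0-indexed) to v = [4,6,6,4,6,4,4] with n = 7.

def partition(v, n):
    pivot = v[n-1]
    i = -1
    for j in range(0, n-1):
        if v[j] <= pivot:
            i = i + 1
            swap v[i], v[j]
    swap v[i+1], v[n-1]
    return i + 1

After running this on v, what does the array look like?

[4,4,4,4,6,6,6]

pivot=4, i=-1
j=0: 4≤4, i=0, swap(0,0) ⇒ [4,6,6,4,6,4,4]
j=1: 6>4, skip
j=2: 6>4, skip
j=3: 4≤4, i=1, swap(1,3) ⇒ [4,4,6,6,6,4,4]
j=4: 6>4, skip
j=5: 4≤4, i=2, swap(2,5) ⇒ [4,4,4,6,6,6,4]
swap(3,6) ⇒ [4,4,4,4,6,6,6]; return 3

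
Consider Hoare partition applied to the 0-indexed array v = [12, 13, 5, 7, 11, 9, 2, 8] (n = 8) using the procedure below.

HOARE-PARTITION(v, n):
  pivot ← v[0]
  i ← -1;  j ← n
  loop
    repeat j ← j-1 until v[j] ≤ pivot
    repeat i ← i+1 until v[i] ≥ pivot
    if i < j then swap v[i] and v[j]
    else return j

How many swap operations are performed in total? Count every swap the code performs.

pivot=12
j stops at 7 (8), i stops at 0 (12); swap ⇒ [8, 13, 5, 7, 11, 9, 2, 12]
j stops at 6 (2), i stops at 1 (13); swap ⇒ [8, 2, 5, 7, 11, 9, 13, 12]
j stops at 5, i stops at 6; i≥j ⇒ return 5. v=[8, 2, 5, 7, 11, 9, 13, 12]

2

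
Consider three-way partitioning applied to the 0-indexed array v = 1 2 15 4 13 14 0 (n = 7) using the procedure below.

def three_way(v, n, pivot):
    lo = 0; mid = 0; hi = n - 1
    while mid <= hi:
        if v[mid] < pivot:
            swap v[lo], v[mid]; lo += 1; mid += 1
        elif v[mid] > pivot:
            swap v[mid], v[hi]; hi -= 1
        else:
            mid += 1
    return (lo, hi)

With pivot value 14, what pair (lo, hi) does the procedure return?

(5, 5)

pivot = 14; lo=0, mid=0, hi=6
v[mid]=1<14: swap v[0],v[0]; lo=1,mid=1 → 1 2 15 4 13 14 0
v[mid]=2<14: swap v[1],v[1]; lo=2,mid=2 → 1 2 15 4 13 14 0
v[mid]=15>14: swap v[2],v[6]; hi=5 → 1 2 0 4 13 14 15
v[mid]=0<14: swap v[2],v[2]; lo=3,mid=3 → 1 2 0 4 13 14 15
v[mid]=4<14: swap v[3],v[3]; lo=4,mid=4 → 1 2 0 4 13 14 15
v[mid]=13<14: swap v[4],v[4]; lo=5,mid=5 → 1 2 0 4 13 14 15
v[mid]=14=14: mid=6
end: lo=5, hi=5; v = 1 2 0 4 13 14 15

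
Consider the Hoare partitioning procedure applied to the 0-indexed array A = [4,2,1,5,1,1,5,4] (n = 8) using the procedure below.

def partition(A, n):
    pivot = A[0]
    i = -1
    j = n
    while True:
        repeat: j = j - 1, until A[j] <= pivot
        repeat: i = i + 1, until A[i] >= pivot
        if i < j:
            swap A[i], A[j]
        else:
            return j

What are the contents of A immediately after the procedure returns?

[4,2,1,1,1,5,5,4]

pivot = A[0] = 4; i = -1, j = 8
j→7 (A[7]=4≤4), i→0 (A[0]=4≥4); i<j, swap → [4,2,1,5,1,1,5,4]
j→5 (A[5]=1≤4), i→3 (A[3]=5≥4); i<j, swap → [4,2,1,1,1,5,5,4]
j→4, i→5; i≥j, return j=4. A = [4,2,1,1,1,5,5,4]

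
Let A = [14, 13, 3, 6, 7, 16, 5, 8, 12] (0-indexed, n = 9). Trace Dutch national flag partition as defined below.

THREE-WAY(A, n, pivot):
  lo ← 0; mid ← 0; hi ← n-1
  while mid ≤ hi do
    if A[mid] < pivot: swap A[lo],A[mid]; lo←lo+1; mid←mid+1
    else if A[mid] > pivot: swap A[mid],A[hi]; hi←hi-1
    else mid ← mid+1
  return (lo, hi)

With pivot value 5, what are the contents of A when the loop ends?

[3, 5, 6, 7, 16, 13, 8, 12, 14]

lo=0 mid=0 hi=8
14>5: swap(0,8), hi=7 ⇒ [12, 13, 3, 6, 7, 16, 5, 8, 14]
12>5: swap(0,7), hi=6 ⇒ [8, 13, 3, 6, 7, 16, 5, 12, 14]
8>5: swap(0,6), hi=5 ⇒ [5, 13, 3, 6, 7, 16, 8, 12, 14]
5=5: mid=1
13>5: swap(1,5), hi=4 ⇒ [5, 16, 3, 6, 7, 13, 8, 12, 14]
16>5: swap(1,4), hi=3 ⇒ [5, 7, 3, 6, 16, 13, 8, 12, 14]
7>5: swap(1,3), hi=2 ⇒ [5, 6, 3, 7, 16, 13, 8, 12, 14]
6>5: swap(1,2), hi=1 ⇒ [5, 3, 6, 7, 16, 13, 8, 12, 14]
3<5: swap(0,1), lo=1 mid=2 ⇒ [3, 5, 6, 7, 16, 13, 8, 12, 14]
done. lo=1 hi=1; A=[3, 5, 6, 7, 16, 13, 8, 12, 14]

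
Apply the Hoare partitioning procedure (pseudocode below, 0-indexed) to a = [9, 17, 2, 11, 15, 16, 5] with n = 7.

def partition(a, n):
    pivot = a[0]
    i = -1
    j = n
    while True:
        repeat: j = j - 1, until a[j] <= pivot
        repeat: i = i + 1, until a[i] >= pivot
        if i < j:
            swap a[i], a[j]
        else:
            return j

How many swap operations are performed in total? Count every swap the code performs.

2

pivot = a[0] = 9; i = -1, j = 7
j→6 (a[6]=5≤9), i→0 (a[0]=9≥9); i<j, swap → [5, 17, 2, 11, 15, 16, 9]
j→2 (a[2]=2≤9), i→1 (a[1]=17≥9); i<j, swap → [5, 2, 17, 11, 15, 16, 9]
j→1, i→2; i≥j, return j=1. a = [5, 2, 17, 11, 15, 16, 9]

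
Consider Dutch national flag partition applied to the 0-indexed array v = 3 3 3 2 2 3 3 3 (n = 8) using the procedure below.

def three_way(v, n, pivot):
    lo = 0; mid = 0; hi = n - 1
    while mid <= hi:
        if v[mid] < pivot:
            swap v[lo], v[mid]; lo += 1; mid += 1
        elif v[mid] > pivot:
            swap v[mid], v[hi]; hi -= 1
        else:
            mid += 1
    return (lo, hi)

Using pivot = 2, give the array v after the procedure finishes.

lo=0 mid=0 hi=7
3>2: swap(0,7), hi=6 ⇒ 3 3 3 2 2 3 3 3
3>2: swap(0,6), hi=5 ⇒ 3 3 3 2 2 3 3 3
3>2: swap(0,5), hi=4 ⇒ 3 3 3 2 2 3 3 3
3>2: swap(0,4), hi=3 ⇒ 2 3 3 2 3 3 3 3
2=2: mid=1
3>2: swap(1,3), hi=2 ⇒ 2 2 3 3 3 3 3 3
2=2: mid=2
3>2: swap(2,2), hi=1 ⇒ 2 2 3 3 3 3 3 3
done. lo=0 hi=1; v=2 2 3 3 3 3 3 3

2 2 3 3 3 3 3 3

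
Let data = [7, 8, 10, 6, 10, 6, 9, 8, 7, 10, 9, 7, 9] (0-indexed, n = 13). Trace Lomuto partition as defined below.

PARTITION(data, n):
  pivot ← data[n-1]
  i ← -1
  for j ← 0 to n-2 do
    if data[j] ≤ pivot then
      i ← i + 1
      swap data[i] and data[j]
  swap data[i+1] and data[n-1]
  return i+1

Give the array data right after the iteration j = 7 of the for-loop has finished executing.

pivot = data[12] = 9; i = -1
j=0: data[0]=7 ≤ 9 → i=0, swap data[0],data[0] (no change) → [7, 8, 10, 6, 10, 6, 9, 8, 7, 10, 9, 7, 9]
j=1: data[1]=8 ≤ 9 → i=1, swap data[1],data[1] (no change) → [7, 8, 10, 6, 10, 6, 9, 8, 7, 10, 9, 7, 9]
j=2: data[2]=10 > 9 → no swap
j=3: data[3]=6 ≤ 9 → i=2, swap data[2],data[3] → [7, 8, 6, 10, 10, 6, 9, 8, 7, 10, 9, 7, 9]
j=4: data[4]=10 > 9 → no swap
j=5: data[5]=6 ≤ 9 → i=3, swap data[3],data[5] → [7, 8, 6, 6, 10, 10, 9, 8, 7, 10, 9, 7, 9]
j=6: data[6]=9 ≤ 9 → i=4, swap data[4],data[6] → [7, 8, 6, 6, 9, 10, 10, 8, 7, 10, 9, 7, 9]
j=7: data[7]=8 ≤ 9 → i=5, swap data[5],data[7] → [7, 8, 6, 6, 9, 8, 10, 10, 7, 10, 9, 7, 9]
(after j=7) data = [7, 8, 6, 6, 9, 8, 10, 10, 7, 10, 9, 7, 9]

[7, 8, 6, 6, 9, 8, 10, 10, 7, 10, 9, 7, 9]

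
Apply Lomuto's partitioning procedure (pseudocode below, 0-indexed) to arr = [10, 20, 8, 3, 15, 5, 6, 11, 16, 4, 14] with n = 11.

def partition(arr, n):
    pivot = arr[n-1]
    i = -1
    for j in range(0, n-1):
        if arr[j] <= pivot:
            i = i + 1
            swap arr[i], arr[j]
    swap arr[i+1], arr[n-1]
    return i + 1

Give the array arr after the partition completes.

pivot=14, i=-1
j=0: 10≤14, i=0, swap(0,0) ⇒ [10, 20, 8, 3, 15, 5, 6, 11, 16, 4, 14]
j=1: 20>14, skip
j=2: 8≤14, i=1, swap(1,2) ⇒ [10, 8, 20, 3, 15, 5, 6, 11, 16, 4, 14]
j=3: 3≤14, i=2, swap(2,3) ⇒ [10, 8, 3, 20, 15, 5, 6, 11, 16, 4, 14]
j=4: 15>14, skip
j=5: 5≤14, i=3, swap(3,5) ⇒ [10, 8, 3, 5, 15, 20, 6, 11, 16, 4, 14]
j=6: 6≤14, i=4, swap(4,6) ⇒ [10, 8, 3, 5, 6, 20, 15, 11, 16, 4, 14]
j=7: 11≤14, i=5, swap(5,7) ⇒ [10, 8, 3, 5, 6, 11, 15, 20, 16, 4, 14]
j=8: 16>14, skip
j=9: 4≤14, i=6, swap(6,9) ⇒ [10, 8, 3, 5, 6, 11, 4, 20, 16, 15, 14]
swap(7,10) ⇒ [10, 8, 3, 5, 6, 11, 4, 14, 16, 15, 20]; return 7

[10, 8, 3, 5, 6, 11, 4, 14, 16, 15, 20]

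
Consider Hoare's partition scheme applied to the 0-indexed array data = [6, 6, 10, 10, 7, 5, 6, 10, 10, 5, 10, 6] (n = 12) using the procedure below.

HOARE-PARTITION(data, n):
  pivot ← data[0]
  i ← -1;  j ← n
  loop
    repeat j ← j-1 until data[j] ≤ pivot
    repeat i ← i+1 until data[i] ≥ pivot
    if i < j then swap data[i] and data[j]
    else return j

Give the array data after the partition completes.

[6, 5, 6, 5, 7, 10, 10, 10, 10, 6, 10, 6]

pivot = data[0] = 6; i = -1, j = 12
j→11 (data[11]=6≤6), i→0 (data[0]=6≥6); i<j, swap → [6, 6, 10, 10, 7, 5, 6, 10, 10, 5, 10, 6]
j→9 (data[9]=5≤6), i→1 (data[1]=6≥6); i<j, swap → [6, 5, 10, 10, 7, 5, 6, 10, 10, 6, 10, 6]
j→6 (data[6]=6≤6), i→2 (data[2]=10≥6); i<j, swap → [6, 5, 6, 10, 7, 5, 10, 10, 10, 6, 10, 6]
j→5 (data[5]=5≤6), i→3 (data[3]=10≥6); i<j, swap → [6, 5, 6, 5, 7, 10, 10, 10, 10, 6, 10, 6]
j→3, i→4; i≥j, return j=3. data = [6, 5, 6, 5, 7, 10, 10, 10, 10, 6, 10, 6]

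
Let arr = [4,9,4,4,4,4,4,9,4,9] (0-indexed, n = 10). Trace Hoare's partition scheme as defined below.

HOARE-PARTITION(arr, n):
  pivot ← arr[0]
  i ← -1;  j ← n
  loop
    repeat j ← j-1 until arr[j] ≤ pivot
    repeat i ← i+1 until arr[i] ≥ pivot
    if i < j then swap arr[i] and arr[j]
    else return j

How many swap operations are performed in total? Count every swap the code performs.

pivot = arr[0] = 4; i = -1, j = 10
j→8 (arr[8]=4≤4), i→0 (arr[0]=4≥4); i<j, swap → [4,9,4,4,4,4,4,9,4,9]
j→6 (arr[6]=4≤4), i→1 (arr[1]=9≥4); i<j, swap → [4,4,4,4,4,4,9,9,4,9]
j→5 (arr[5]=4≤4), i→2 (arr[2]=4≥4); i<j, swap → [4,4,4,4,4,4,9,9,4,9]
j→4 (arr[4]=4≤4), i→3 (arr[3]=4≥4); i<j, swap → [4,4,4,4,4,4,9,9,4,9]
j→3, i→4; i≥j, return j=3. arr = [4,4,4,4,4,4,9,9,4,9]

4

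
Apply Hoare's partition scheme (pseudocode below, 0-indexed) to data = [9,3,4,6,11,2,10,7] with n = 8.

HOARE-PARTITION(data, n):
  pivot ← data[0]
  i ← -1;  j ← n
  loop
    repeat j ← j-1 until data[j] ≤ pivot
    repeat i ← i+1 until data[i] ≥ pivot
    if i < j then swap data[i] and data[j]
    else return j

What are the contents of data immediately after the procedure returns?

[7,3,4,6,2,11,10,9]

pivot = data[0] = 9; i = -1, j = 8
j→7 (data[7]=7≤9), i→0 (data[0]=9≥9); i<j, swap → [7,3,4,6,11,2,10,9]
j→5 (data[5]=2≤9), i→4 (data[4]=11≥9); i<j, swap → [7,3,4,6,2,11,10,9]
j→4, i→5; i≥j, return j=4. data = [7,3,4,6,2,11,10,9]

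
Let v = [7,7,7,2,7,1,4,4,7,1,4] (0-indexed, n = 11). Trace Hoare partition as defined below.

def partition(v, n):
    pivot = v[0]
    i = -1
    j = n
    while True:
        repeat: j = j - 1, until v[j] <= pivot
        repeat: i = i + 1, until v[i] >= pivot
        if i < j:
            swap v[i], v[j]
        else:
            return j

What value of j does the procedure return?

pivot=7
j stops at 10 (4), i stops at 0 (7); swap ⇒ [4,7,7,2,7,1,4,4,7,1,7]
j stops at 9 (1), i stops at 1 (7); swap ⇒ [4,1,7,2,7,1,4,4,7,7,7]
j stops at 8 (7), i stops at 2 (7); swap ⇒ [4,1,7,2,7,1,4,4,7,7,7]
j stops at 7 (4), i stops at 4 (7); swap ⇒ [4,1,7,2,4,1,4,7,7,7,7]
j stops at 6, i stops at 7; i≥j ⇒ return 6. v=[4,1,7,2,4,1,4,7,7,7,7]

6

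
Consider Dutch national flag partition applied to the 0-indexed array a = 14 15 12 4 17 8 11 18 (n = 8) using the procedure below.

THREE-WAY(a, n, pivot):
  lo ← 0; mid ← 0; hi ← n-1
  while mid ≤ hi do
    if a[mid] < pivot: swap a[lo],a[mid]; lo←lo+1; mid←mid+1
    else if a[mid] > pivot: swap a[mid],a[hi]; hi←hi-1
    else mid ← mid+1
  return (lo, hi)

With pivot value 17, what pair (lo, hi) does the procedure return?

pivot = 17; lo=0, mid=0, hi=7
a[mid]=14<17: swap a[0],a[0]; lo=1,mid=1 → 14 15 12 4 17 8 11 18
a[mid]=15<17: swap a[1],a[1]; lo=2,mid=2 → 14 15 12 4 17 8 11 18
a[mid]=12<17: swap a[2],a[2]; lo=3,mid=3 → 14 15 12 4 17 8 11 18
a[mid]=4<17: swap a[3],a[3]; lo=4,mid=4 → 14 15 12 4 17 8 11 18
a[mid]=17=17: mid=5
a[mid]=8<17: swap a[4],a[5]; lo=5,mid=6 → 14 15 12 4 8 17 11 18
a[mid]=11<17: swap a[5],a[6]; lo=6,mid=7 → 14 15 12 4 8 11 17 18
a[mid]=18>17: swap a[7],a[7]; hi=6 → 14 15 12 4 8 11 17 18
end: lo=6, hi=6; a = 14 15 12 4 8 11 17 18

(6, 6)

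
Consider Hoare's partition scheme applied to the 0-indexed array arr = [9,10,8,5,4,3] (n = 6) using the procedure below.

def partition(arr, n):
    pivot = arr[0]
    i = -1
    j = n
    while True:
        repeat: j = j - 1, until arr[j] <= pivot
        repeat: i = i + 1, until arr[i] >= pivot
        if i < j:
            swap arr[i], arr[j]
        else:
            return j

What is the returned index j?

3

pivot = arr[0] = 9; i = -1, j = 6
j→5 (arr[5]=3≤9), i→0 (arr[0]=9≥9); i<j, swap → [3,10,8,5,4,9]
j→4 (arr[4]=4≤9), i→1 (arr[1]=10≥9); i<j, swap → [3,4,8,5,10,9]
j→3, i→4; i≥j, return j=3. arr = [3,4,8,5,10,9]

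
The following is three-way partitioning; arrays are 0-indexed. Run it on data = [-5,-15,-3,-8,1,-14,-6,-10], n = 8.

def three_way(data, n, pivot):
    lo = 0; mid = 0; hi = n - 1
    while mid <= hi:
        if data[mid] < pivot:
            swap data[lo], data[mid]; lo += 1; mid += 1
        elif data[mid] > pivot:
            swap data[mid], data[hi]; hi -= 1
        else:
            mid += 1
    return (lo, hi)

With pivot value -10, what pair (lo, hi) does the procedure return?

lo=0 mid=0 hi=7
-5>-10: swap(0,7), hi=6 ⇒ [-10,-15,-3,-8,1,-14,-6,-5]
-10=-10: mid=1
-15<-10: swap(0,1), lo=1 mid=2 ⇒ [-15,-10,-3,-8,1,-14,-6,-5]
-3>-10: swap(2,6), hi=5 ⇒ [-15,-10,-6,-8,1,-14,-3,-5]
-6>-10: swap(2,5), hi=4 ⇒ [-15,-10,-14,-8,1,-6,-3,-5]
-14<-10: swap(1,2), lo=2 mid=3 ⇒ [-15,-14,-10,-8,1,-6,-3,-5]
-8>-10: swap(3,4), hi=3 ⇒ [-15,-14,-10,1,-8,-6,-3,-5]
1>-10: swap(3,3), hi=2 ⇒ [-15,-14,-10,1,-8,-6,-3,-5]
done. lo=2 hi=2; data=[-15,-14,-10,1,-8,-6,-3,-5]

(2, 2)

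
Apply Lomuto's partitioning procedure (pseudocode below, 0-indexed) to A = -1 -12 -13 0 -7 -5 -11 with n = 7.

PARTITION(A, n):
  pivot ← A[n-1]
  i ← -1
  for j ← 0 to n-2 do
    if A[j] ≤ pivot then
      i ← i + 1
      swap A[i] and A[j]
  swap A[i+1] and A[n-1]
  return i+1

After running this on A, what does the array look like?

pivot=-11, i=-1
j=0: -1>-11, skip
j=1: -12≤-11, i=0, swap(0,1) ⇒ -12 -1 -13 0 -7 -5 -11
j=2: -13≤-11, i=1, swap(1,2) ⇒ -12 -13 -1 0 -7 -5 -11
j=3: 0>-11, skip
j=4: -7>-11, skip
j=5: -5>-11, skip
swap(2,6) ⇒ -12 -13 -11 0 -7 -5 -1; return 2

-12 -13 -11 0 -7 -5 -1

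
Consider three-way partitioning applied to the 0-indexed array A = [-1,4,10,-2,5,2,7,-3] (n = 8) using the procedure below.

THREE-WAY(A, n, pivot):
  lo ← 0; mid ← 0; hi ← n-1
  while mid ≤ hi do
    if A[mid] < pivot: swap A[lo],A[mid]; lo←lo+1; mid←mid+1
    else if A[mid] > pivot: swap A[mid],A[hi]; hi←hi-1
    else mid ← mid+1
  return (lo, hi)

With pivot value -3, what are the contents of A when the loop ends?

pivot = -3; lo=0, mid=0, hi=7
A[mid]=-1>-3: swap A[0],A[7]; hi=6 → [-3,4,10,-2,5,2,7,-1]
A[mid]=-3=-3: mid=1
A[mid]=4>-3: swap A[1],A[6]; hi=5 → [-3,7,10,-2,5,2,4,-1]
A[mid]=7>-3: swap A[1],A[5]; hi=4 → [-3,2,10,-2,5,7,4,-1]
A[mid]=2>-3: swap A[1],A[4]; hi=3 → [-3,5,10,-2,2,7,4,-1]
A[mid]=5>-3: swap A[1],A[3]; hi=2 → [-3,-2,10,5,2,7,4,-1]
A[mid]=-2>-3: swap A[1],A[2]; hi=1 → [-3,10,-2,5,2,7,4,-1]
A[mid]=10>-3: swap A[1],A[1]; hi=0 → [-3,10,-2,5,2,7,4,-1]
end: lo=0, hi=0; A = [-3,10,-2,5,2,7,4,-1]

[-3,10,-2,5,2,7,4,-1]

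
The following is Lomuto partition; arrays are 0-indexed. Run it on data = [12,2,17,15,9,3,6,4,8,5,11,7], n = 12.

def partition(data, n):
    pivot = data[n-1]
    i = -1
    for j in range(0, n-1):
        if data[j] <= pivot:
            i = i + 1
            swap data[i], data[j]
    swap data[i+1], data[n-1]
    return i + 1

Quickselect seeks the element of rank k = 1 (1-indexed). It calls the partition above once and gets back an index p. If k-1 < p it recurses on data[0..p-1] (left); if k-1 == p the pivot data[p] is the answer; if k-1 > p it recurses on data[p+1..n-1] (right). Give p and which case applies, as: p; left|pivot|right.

pivot=7, i=-1
j=0: 12>7, skip
j=1: 2≤7, i=0, swap(0,1) ⇒ [2,12,17,15,9,3,6,4,8,5,11,7]
j=2: 17>7, skip
j=3: 15>7, skip
j=4: 9>7, skip
j=5: 3≤7, i=1, swap(1,5) ⇒ [2,3,17,15,9,12,6,4,8,5,11,7]
j=6: 6≤7, i=2, swap(2,6) ⇒ [2,3,6,15,9,12,17,4,8,5,11,7]
j=7: 4≤7, i=3, swap(3,7) ⇒ [2,3,6,4,9,12,17,15,8,5,11,7]
j=8: 8>7, skip
j=9: 5≤7, i=4, swap(4,9) ⇒ [2,3,6,4,5,12,17,15,8,9,11,7]
j=10: 11>7, skip
swap(5,11) ⇒ [2,3,6,4,5,7,17,15,8,9,11,12]; return 5
p = 5; k-1 = 0 < 5 ⇒ left

5; left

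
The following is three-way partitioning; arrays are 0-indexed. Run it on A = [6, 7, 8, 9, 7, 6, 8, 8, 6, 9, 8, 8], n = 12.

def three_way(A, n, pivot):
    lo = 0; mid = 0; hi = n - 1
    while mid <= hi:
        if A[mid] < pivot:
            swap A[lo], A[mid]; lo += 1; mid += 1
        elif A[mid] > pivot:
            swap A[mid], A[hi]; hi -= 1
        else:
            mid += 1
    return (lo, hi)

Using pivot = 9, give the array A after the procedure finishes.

[6, 7, 8, 7, 6, 8, 8, 6, 8, 8, 9, 9]

lo=0 mid=0 hi=11
6<9: swap(0,0), lo=1 mid=1 ⇒ [6, 7, 8, 9, 7, 6, 8, 8, 6, 9, 8, 8]
7<9: swap(1,1), lo=2 mid=2 ⇒ [6, 7, 8, 9, 7, 6, 8, 8, 6, 9, 8, 8]
8<9: swap(2,2), lo=3 mid=3 ⇒ [6, 7, 8, 9, 7, 6, 8, 8, 6, 9, 8, 8]
9=9: mid=4
7<9: swap(3,4), lo=4 mid=5 ⇒ [6, 7, 8, 7, 9, 6, 8, 8, 6, 9, 8, 8]
6<9: swap(4,5), lo=5 mid=6 ⇒ [6, 7, 8, 7, 6, 9, 8, 8, 6, 9, 8, 8]
8<9: swap(5,6), lo=6 mid=7 ⇒ [6, 7, 8, 7, 6, 8, 9, 8, 6, 9, 8, 8]
8<9: swap(6,7), lo=7 mid=8 ⇒ [6, 7, 8, 7, 6, 8, 8, 9, 6, 9, 8, 8]
6<9: swap(7,8), lo=8 mid=9 ⇒ [6, 7, 8, 7, 6, 8, 8, 6, 9, 9, 8, 8]
9=9: mid=10
8<9: swap(8,10), lo=9 mid=11 ⇒ [6, 7, 8, 7, 6, 8, 8, 6, 8, 9, 9, 8]
8<9: swap(9,11), lo=10 mid=12 ⇒ [6, 7, 8, 7, 6, 8, 8, 6, 8, 8, 9, 9]
done. lo=10 hi=11; A=[6, 7, 8, 7, 6, 8, 8, 6, 8, 8, 9, 9]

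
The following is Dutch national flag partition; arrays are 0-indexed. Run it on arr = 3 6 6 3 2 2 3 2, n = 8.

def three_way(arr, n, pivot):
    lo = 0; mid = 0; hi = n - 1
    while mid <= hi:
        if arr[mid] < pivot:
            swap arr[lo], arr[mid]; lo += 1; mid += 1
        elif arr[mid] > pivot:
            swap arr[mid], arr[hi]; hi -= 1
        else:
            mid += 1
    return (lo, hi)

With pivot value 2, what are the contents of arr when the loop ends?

2 2 2 3 6 3 6 3

lo=0 mid=0 hi=7
3>2: swap(0,7), hi=6 ⇒ 2 6 6 3 2 2 3 3
2=2: mid=1
6>2: swap(1,6), hi=5 ⇒ 2 3 6 3 2 2 6 3
3>2: swap(1,5), hi=4 ⇒ 2 2 6 3 2 3 6 3
2=2: mid=2
6>2: swap(2,4), hi=3 ⇒ 2 2 2 3 6 3 6 3
2=2: mid=3
3>2: swap(3,3), hi=2 ⇒ 2 2 2 3 6 3 6 3
done. lo=0 hi=2; arr=2 2 2 3 6 3 6 3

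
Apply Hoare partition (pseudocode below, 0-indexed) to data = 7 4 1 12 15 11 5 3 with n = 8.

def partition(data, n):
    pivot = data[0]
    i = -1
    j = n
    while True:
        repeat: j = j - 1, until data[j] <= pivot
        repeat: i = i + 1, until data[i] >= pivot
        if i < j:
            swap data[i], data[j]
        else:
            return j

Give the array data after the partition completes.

3 4 1 5 15 11 12 7

pivot=7
j stops at 7 (3), i stops at 0 (7); swap ⇒ 3 4 1 12 15 11 5 7
j stops at 6 (5), i stops at 3 (12); swap ⇒ 3 4 1 5 15 11 12 7
j stops at 3, i stops at 4; i≥j ⇒ return 3. data=3 4 1 5 15 11 12 7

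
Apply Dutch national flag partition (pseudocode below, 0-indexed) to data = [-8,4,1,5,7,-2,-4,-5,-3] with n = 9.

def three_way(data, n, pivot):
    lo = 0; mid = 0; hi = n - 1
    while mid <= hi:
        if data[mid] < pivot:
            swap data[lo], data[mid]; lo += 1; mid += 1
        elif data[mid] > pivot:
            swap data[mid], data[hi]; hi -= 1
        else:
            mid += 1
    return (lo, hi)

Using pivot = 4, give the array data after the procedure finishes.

[-8,1,-3,-5,-2,-4,4,7,5]

lo=0 mid=0 hi=8
-8<4: swap(0,0), lo=1 mid=1 ⇒ [-8,4,1,5,7,-2,-4,-5,-3]
4=4: mid=2
1<4: swap(1,2), lo=2 mid=3 ⇒ [-8,1,4,5,7,-2,-4,-5,-3]
5>4: swap(3,8), hi=7 ⇒ [-8,1,4,-3,7,-2,-4,-5,5]
-3<4: swap(2,3), lo=3 mid=4 ⇒ [-8,1,-3,4,7,-2,-4,-5,5]
7>4: swap(4,7), hi=6 ⇒ [-8,1,-3,4,-5,-2,-4,7,5]
-5<4: swap(3,4), lo=4 mid=5 ⇒ [-8,1,-3,-5,4,-2,-4,7,5]
-2<4: swap(4,5), lo=5 mid=6 ⇒ [-8,1,-3,-5,-2,4,-4,7,5]
-4<4: swap(5,6), lo=6 mid=7 ⇒ [-8,1,-3,-5,-2,-4,4,7,5]
done. lo=6 hi=6; data=[-8,1,-3,-5,-2,-4,4,7,5]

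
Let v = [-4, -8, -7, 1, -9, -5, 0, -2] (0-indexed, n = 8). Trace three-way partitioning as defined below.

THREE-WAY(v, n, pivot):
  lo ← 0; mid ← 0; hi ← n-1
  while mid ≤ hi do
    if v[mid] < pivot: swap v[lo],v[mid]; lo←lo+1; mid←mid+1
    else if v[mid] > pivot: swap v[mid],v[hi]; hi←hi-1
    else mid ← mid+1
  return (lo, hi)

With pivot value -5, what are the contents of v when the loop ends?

lo=0 mid=0 hi=7
-4>-5: swap(0,7), hi=6 ⇒ [-2, -8, -7, 1, -9, -5, 0, -4]
-2>-5: swap(0,6), hi=5 ⇒ [0, -8, -7, 1, -9, -5, -2, -4]
0>-5: swap(0,5), hi=4 ⇒ [-5, -8, -7, 1, -9, 0, -2, -4]
-5=-5: mid=1
-8<-5: swap(0,1), lo=1 mid=2 ⇒ [-8, -5, -7, 1, -9, 0, -2, -4]
-7<-5: swap(1,2), lo=2 mid=3 ⇒ [-8, -7, -5, 1, -9, 0, -2, -4]
1>-5: swap(3,4), hi=3 ⇒ [-8, -7, -5, -9, 1, 0, -2, -4]
-9<-5: swap(2,3), lo=3 mid=4 ⇒ [-8, -7, -9, -5, 1, 0, -2, -4]
done. lo=3 hi=3; v=[-8, -7, -9, -5, 1, 0, -2, -4]

[-8, -7, -9, -5, 1, 0, -2, -4]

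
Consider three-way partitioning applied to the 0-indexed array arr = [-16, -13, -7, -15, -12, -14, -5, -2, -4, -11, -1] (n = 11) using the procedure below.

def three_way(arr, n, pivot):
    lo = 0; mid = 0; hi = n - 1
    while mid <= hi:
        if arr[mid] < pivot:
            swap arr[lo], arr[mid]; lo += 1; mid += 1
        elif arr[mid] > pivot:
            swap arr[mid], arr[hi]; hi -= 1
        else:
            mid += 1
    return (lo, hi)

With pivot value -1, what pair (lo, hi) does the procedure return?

(10, 10)

pivot = -1; lo=0, mid=0, hi=10
arr[mid]=-16<-1: swap arr[0],arr[0]; lo=1,mid=1 → [-16, -13, -7, -15, -12, -14, -5, -2, -4, -11, -1]
arr[mid]=-13<-1: swap arr[1],arr[1]; lo=2,mid=2 → [-16, -13, -7, -15, -12, -14, -5, -2, -4, -11, -1]
arr[mid]=-7<-1: swap arr[2],arr[2]; lo=3,mid=3 → [-16, -13, -7, -15, -12, -14, -5, -2, -4, -11, -1]
arr[mid]=-15<-1: swap arr[3],arr[3]; lo=4,mid=4 → [-16, -13, -7, -15, -12, -14, -5, -2, -4, -11, -1]
arr[mid]=-12<-1: swap arr[4],arr[4]; lo=5,mid=5 → [-16, -13, -7, -15, -12, -14, -5, -2, -4, -11, -1]
arr[mid]=-14<-1: swap arr[5],arr[5]; lo=6,mid=6 → [-16, -13, -7, -15, -12, -14, -5, -2, -4, -11, -1]
arr[mid]=-5<-1: swap arr[6],arr[6]; lo=7,mid=7 → [-16, -13, -7, -15, -12, -14, -5, -2, -4, -11, -1]
arr[mid]=-2<-1: swap arr[7],arr[7]; lo=8,mid=8 → [-16, -13, -7, -15, -12, -14, -5, -2, -4, -11, -1]
arr[mid]=-4<-1: swap arr[8],arr[8]; lo=9,mid=9 → [-16, -13, -7, -15, -12, -14, -5, -2, -4, -11, -1]
arr[mid]=-11<-1: swap arr[9],arr[9]; lo=10,mid=10 → [-16, -13, -7, -15, -12, -14, -5, -2, -4, -11, -1]
arr[mid]=-1=-1: mid=11
end: lo=10, hi=10; arr = [-16, -13, -7, -15, -12, -14, -5, -2, -4, -11, -1]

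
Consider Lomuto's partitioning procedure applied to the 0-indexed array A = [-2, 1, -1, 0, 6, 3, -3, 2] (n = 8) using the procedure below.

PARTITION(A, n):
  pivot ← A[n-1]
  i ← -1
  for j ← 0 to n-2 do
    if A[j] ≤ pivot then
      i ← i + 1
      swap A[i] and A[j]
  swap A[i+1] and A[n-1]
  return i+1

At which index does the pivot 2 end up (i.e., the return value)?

5

pivot = A[7] = 2; i = -1
j=0: A[0]=-2 ≤ 2 → i=0, swap A[0],A[0] (no change) → [-2, 1, -1, 0, 6, 3, -3, 2]
j=1: A[1]=1 ≤ 2 → i=1, swap A[1],A[1] (no change) → [-2, 1, -1, 0, 6, 3, -3, 2]
j=2: A[2]=-1 ≤ 2 → i=2, swap A[2],A[2] (no change) → [-2, 1, -1, 0, 6, 3, -3, 2]
j=3: A[3]=0 ≤ 2 → i=3, swap A[3],A[3] (no change) → [-2, 1, -1, 0, 6, 3, -3, 2]
j=4: A[4]=6 > 2 → no swap
j=5: A[5]=3 > 2 → no swap
j=6: A[6]=-3 ≤ 2 → i=4, swap A[4],A[6] → [-2, 1, -1, 0, -3, 3, 6, 2]
final swap A[5],A[7] → [-2, 1, -1, 0, -3, 2, 6, 3]; return 5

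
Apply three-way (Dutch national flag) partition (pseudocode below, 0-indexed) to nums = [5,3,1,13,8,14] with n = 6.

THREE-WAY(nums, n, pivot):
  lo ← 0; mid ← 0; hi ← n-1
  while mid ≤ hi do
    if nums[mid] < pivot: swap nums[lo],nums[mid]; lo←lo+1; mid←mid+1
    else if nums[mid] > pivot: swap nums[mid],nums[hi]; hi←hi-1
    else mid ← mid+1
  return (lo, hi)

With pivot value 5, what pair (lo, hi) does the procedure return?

(2, 2)

lo=0 mid=0 hi=5
5=5: mid=1
3<5: swap(0,1), lo=1 mid=2 ⇒ [3,5,1,13,8,14]
1<5: swap(1,2), lo=2 mid=3 ⇒ [3,1,5,13,8,14]
13>5: swap(3,5), hi=4 ⇒ [3,1,5,14,8,13]
14>5: swap(3,4), hi=3 ⇒ [3,1,5,8,14,13]
8>5: swap(3,3), hi=2 ⇒ [3,1,5,8,14,13]
done. lo=2 hi=2; nums=[3,1,5,8,14,13]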